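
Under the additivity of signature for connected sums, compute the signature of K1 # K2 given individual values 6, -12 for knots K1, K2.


The signature is additive under connected sum.
signature(K1 # K2) = (6) + (-12)
= -6

-6


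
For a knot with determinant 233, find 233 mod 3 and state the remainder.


Step 1: A knot is p-colorable if and only if p divides its determinant.
Step 2: Compute 233 mod 3.
233 = 77 * 3 + 2
Step 3: 233 mod 3 = 2
Step 4: The knot is 3-colorable: no

2


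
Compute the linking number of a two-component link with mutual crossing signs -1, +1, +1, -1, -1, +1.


Step 1: Count positive crossings: 3
Step 2: Count negative crossings: 3
Step 3: Sum of signs = 3 - 3 = 0
Step 4: Linking number = sum/2 = 0/2 = 0

0


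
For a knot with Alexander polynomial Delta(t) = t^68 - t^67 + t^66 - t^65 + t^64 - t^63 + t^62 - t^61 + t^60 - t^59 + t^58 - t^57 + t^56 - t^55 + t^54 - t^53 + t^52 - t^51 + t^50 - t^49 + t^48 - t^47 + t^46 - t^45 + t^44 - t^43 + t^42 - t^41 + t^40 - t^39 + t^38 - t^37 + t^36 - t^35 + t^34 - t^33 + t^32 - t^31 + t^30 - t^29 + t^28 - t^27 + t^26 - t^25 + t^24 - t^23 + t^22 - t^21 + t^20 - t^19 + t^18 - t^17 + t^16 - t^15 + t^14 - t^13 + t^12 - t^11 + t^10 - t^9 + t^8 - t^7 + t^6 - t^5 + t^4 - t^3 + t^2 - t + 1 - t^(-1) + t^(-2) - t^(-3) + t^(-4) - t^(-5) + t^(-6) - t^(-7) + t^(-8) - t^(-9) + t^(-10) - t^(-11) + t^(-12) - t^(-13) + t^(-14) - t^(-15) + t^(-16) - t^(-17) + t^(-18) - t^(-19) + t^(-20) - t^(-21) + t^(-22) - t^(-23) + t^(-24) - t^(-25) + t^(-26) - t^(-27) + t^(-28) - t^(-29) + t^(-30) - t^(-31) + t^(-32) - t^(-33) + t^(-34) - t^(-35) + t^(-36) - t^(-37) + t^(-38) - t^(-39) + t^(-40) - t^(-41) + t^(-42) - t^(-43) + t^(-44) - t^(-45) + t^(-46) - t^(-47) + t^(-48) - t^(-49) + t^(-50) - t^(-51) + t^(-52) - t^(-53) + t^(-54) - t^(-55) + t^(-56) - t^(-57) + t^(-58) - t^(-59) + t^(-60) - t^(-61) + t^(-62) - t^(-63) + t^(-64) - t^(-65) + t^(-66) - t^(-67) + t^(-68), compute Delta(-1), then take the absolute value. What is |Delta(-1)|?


Step 1: The polynomial has 137 terms with alternating signs, exponents from 68 down to -68.
Step 2: Substitute t = -1. The i-th term has coefficient (-1)^i and exponent (m-i),
  so its value is (-1)^i * (-1)^(m-i) = (-1)^m = 1 for every i.
Step 3: All 137 terms equal 1, so Delta(-1) = 137 * (1) = 137
Step 4: |Delta(-1)| = 137

137


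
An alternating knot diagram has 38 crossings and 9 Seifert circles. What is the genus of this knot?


For alternating knots, g = (c - s + 1)/2.
= (38 - 9 + 1)/2
= 30/2 = 15

15


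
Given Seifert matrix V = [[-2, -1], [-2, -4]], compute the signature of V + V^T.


Step 1: V + V^T = [[-4, -3], [-3, -8]]
Step 2: trace = -12, det = 23
Step 3: Discriminant = (-12)^2 - 4*23 = 52
Step 4: Eigenvalues: -2.39445, -9.60555
Step 5: Signature = (# positive eigenvalues) - (# negative eigenvalues) = -2

-2


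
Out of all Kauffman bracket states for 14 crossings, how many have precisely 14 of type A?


We choose which 14 of 14 crossings get A-smoothings.
C(14, 14) = 14! / (14! * 0!)
= 1

1


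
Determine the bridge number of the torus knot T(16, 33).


The bridge number of T(p,q) is min(p,q).
min(16, 33) = 16

16


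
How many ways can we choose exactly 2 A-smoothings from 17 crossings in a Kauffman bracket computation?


We choose which 2 of 17 crossings get A-smoothings.
C(17, 2) = 17! / (2! * 15!)
= 136

136


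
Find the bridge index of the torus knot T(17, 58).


The bridge number of T(p,q) is min(p,q).
min(17, 58) = 17

17


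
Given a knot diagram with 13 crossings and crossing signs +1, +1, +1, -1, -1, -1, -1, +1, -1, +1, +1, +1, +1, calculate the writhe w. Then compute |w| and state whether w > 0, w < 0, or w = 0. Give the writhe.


Step 1: Count positive crossings (+1).
Positive crossings: 8
Step 2: Count negative crossings (-1).
Negative crossings: 5
Step 3: Writhe = (positive) - (negative)
w = 8 - 5 = 3
Step 4: |w| = 3, and w is positive

3


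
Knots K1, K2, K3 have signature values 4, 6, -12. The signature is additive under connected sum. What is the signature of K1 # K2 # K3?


The signature is additive under connected sum.
signature(K1 # K2 # K3) = (4) + (6) + (-12)
= -2

-2


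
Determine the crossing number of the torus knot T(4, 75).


For a torus knot T(p, q) with gcd(p,q)=1,
the crossing number is min(p*(q-1), q*(p-1)).
p*(q-1) = 4*74 = 296
q*(p-1) = 75*3 = 225
min(296, 225) = 225

225


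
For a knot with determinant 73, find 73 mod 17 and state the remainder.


Step 1: A knot is p-colorable if and only if p divides its determinant.
Step 2: Compute 73 mod 17.
73 = 4 * 17 + 5
Step 3: 73 mod 17 = 5
Step 4: The knot is 17-colorable: no

5


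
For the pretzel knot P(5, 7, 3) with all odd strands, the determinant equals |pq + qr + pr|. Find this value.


Step 1: Compute pq + qr + pr.
pq = 5*7 = 35
qr = 7*3 = 21
pr = 5*3 = 15
pq + qr + pr = 35 + 21 + 15 = 71
Step 2: Take absolute value.
det(P(5,7,3)) = |71| = 71

71


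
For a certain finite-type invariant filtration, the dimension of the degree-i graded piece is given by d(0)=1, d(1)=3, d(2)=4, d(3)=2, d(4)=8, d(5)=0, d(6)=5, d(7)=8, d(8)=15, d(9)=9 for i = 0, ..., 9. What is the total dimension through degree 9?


Total dimension = d(0) + d(1) + ... + d(9)
= 1 + 3 + 4 + 2 + 8 + 0 + 5 + 8 + 15 + 9
= 55

55


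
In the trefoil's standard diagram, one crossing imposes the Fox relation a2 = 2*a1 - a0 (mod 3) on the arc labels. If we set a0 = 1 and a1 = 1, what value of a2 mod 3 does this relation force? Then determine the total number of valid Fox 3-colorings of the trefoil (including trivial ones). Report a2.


Step 1: Apply the given crossing relation 2*a1 - a0 - a2 = 0 (mod 3).
  a2 = 2*a1 - a0 mod 3
  a2 = 2*1 - 1 mod 3
  a2 = 2 - 1 mod 3
  a2 = 1 mod 3 = 1
Step 2: The trefoil has determinant 3.
  Number of Fox p-colorings (p prime) is p^2 if p = 3, else p.
  Since p = 3 divides det = 3, the trefoil is 3-colorable.
  (Indeed for p = 3 any choice of a0, a1 extends to a valid coloring; the trial (a0, a1, a2) = (1, 1, 1) satisfies all three crossing relations.)
  Total colorings = 3^2 = 9
Step 3: a2 = 1, total Fox 3-colorings = 9

1


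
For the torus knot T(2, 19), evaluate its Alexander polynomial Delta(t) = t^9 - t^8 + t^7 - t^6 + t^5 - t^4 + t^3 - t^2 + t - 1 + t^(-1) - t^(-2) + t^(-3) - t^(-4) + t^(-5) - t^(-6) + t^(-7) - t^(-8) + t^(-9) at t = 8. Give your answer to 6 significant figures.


Substituting t = 8 into Delta(t) = t^9 - t^8 + t^7 - t^6 + t^5 - t^4 + t^3 - t^2 + t - 1 + t^(-1) - t^(-2) + t^(-3) - t^(-4) + t^(-5) - t^(-6) + t^(-7) - t^(-8) + t^(-9):
Term values: (134217728) + (-16777216) + (2097152) + (-262144) + (32768) + (-4096) + (512) + (-64) + (8) + (-1) + (0.125) + (-0.015625) + (0.00195312) + (-0.000244141) + (3.05176e-05) + (-3.8147e-06) + (4.76837e-07) + (-5.96046e-08) + (7.45058e-09)
Sum = 119304647.1
Rounded to 6 significant figures: 1.19305e+08

1.19305e+08


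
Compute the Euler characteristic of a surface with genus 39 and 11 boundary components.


chi = 2 - 2g - b
= 2 - 2*39 - 11
= 2 - 78 - 11 = -87

-87


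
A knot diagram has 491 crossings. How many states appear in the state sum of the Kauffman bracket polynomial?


Each crossing contributes 2 choices (A-smoothing or B-smoothing).
Total states = 2^491 = 6393341031047152089869511126616404594173128996177860916959553453312761321102879990006386899074031556935325554936640763689877454191182408307282280448

6393341031047152089869511126616404594173128996177860916959553453312761321102879990006386899074031556935325554936640763689877454191182408307282280448


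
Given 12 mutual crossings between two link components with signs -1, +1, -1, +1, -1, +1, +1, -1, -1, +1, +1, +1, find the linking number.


Step 1: Count positive crossings: 7
Step 2: Count negative crossings: 5
Step 3: Sum of signs = 7 - 5 = 2
Step 4: Linking number = sum/2 = 2/2 = 1

1


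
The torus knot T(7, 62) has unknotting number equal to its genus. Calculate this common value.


For a torus knot T(p,q), both the unknotting number and genus equal (p-1)(q-1)/2.
= (7-1)(62-1)/2
= 6*61/2
= 366/2 = 183

183


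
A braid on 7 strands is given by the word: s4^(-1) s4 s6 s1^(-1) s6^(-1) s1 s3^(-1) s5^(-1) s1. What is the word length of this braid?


The word length counts the number of generators (including inverses).
Listing each generator: s4^(-1), s4, s6, s1^(-1), s6^(-1), s1, s3^(-1), s5^(-1), s1
There are 9 generators in this braid word.

9


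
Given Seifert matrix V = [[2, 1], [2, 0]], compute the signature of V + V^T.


Step 1: V + V^T = [[4, 3], [3, 0]]
Step 2: trace = 4, det = -9
Step 3: Discriminant = 4^2 - 4*(-9) = 52
Step 4: Eigenvalues: 5.60555, -1.60555
Step 5: Signature = (# positive eigenvalues) - (# negative eigenvalues) = 0

0


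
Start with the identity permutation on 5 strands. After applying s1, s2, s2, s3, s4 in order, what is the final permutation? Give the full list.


Starting with identity [1, 2, 3, 4, 5].
Apply generators in sequence:
  After s1: [2, 1, 3, 4, 5]
  After s2: [2, 3, 1, 4, 5]
  After s2: [2, 1, 3, 4, 5]
  After s3: [2, 1, 4, 3, 5]
  After s4: [2, 1, 4, 5, 3]
Final permutation: [2, 1, 4, 5, 3]

[2, 1, 4, 5, 3]


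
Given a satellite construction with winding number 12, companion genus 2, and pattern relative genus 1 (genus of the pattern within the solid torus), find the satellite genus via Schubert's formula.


Schubert: g(satellite) = g_rel(pattern) + |winding| * g(companion),
where g_rel(pattern) is the genus of the pattern relative to the solid torus.
= 1 + 12 * 2
= 1 + 24 = 25

25


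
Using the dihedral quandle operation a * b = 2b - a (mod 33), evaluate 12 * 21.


12 * 21 = 2*21 - 12 mod 33
= 42 - 12 mod 33
= 30 mod 33 = 30

30


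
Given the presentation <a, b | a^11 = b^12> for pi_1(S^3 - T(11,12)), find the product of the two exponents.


The relation is a^11 = b^12.
Product of exponents = 11 * 12
= 132

132


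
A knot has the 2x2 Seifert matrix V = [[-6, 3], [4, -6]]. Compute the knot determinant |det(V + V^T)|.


Step 1: Form V + V^T where V = [[-6, 3], [4, -6]]
  V^T = [[-6, 4], [3, -6]]
  V + V^T = [[-12, 7], [7, -12]]
Step 2: det(V + V^T) = (-12)*(-12) - 7*7
  = 144 - 49 = 95
Step 3: Knot determinant = |det(V + V^T)| = |95| = 95

95


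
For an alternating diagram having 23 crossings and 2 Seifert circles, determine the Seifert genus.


For alternating knots, g = (c - s + 1)/2.
= (23 - 2 + 1)/2
= 22/2 = 11

11


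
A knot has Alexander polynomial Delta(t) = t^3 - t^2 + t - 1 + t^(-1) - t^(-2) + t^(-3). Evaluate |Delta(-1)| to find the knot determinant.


Step 1: The polynomial has 7 terms with alternating signs, exponents from 3 down to -3.
Step 2: Substitute t = -1. The i-th term has coefficient (-1)^i and exponent (m-i),
  so its value is (-1)^i * (-1)^(m-i) = (-1)^m = -1 for every i.
Step 3: All 7 terms equal -1, so Delta(-1) = 7 * (-1) = -7
Step 4: |Delta(-1)| = 7

7


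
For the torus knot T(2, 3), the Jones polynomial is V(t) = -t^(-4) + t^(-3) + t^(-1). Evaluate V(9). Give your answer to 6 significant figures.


Substituting t = 9 into V(t) = -t^(-4) + t^(-3) + t^(-1):
  (-)t^(-4) = -0.000152416
  (+)t^(-3) = 0.00137174
  (+)t^(-1) = 0.111111
Sum = (-0.000152416) + (0.00137174) + (0.111111)
= 0.1123304374
Rounded to 6 significant figures: 0.11233

0.11233


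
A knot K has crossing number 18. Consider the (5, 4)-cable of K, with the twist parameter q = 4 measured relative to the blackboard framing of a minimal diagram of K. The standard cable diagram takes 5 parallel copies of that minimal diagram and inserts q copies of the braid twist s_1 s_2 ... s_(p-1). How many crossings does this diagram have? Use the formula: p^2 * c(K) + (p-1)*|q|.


Step 1: Each of the c(K) crossings of the companion diagram becomes p*p = p^2 crossings among the p parallel strands, and each of the |q| twists s_1 s_2 ... s_(p-1) adds (p-1) crossings.
  Crossings = p^2 * c(K) + (p-1)*|q|
Step 2: = 5^2 * 18 + (5-1)*4
Step 3: = 25*18 + 4*4
Step 4: = 450 + 16 = 466

466


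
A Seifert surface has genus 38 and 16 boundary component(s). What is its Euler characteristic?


chi = 2 - 2g - b
= 2 - 2*38 - 16
= 2 - 76 - 16 = -90

-90


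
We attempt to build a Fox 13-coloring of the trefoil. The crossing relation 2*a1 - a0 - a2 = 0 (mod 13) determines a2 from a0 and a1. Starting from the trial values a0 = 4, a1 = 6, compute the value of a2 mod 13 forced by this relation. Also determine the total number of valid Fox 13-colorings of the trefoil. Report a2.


Step 1: Apply the given crossing relation 2*a1 - a0 - a2 = 0 (mod 13).
  a2 = 2*a1 - a0 mod 13
  a2 = 2*6 - 4 mod 13
  a2 = 12 - 4 mod 13
  a2 = 8 mod 13 = 8
Step 2: The trefoil has determinant 3.
  Number of Fox p-colorings (p prime) is p^2 if p = 3, else p.
  Since 13 does not divide 3, only trivial (constant) colorings exist.
  (So the trial a0 = 4, a1 = 6 with a0 != a1 does NOT extend to a valid coloring of the whole trefoil: the other two crossing relations require 3*(a1 - a0) = 0 (mod 13), which fails.)
  Total colorings = 13
Step 3: a2 = 8, total Fox 13-colorings = 13

8


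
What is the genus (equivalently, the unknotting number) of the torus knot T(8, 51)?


For a torus knot T(p,q), both the unknotting number and genus equal (p-1)(q-1)/2.
= (8-1)(51-1)/2
= 7*50/2
= 350/2 = 175

175


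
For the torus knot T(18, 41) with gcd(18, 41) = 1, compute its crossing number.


For a torus knot T(p, q) with gcd(p,q)=1,
the crossing number is min(p*(q-1), q*(p-1)).
p*(q-1) = 18*40 = 720
q*(p-1) = 41*17 = 697
min(720, 697) = 697

697


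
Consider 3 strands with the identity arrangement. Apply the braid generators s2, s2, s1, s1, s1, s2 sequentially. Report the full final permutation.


Starting with identity [1, 2, 3].
Apply generators in sequence:
  After s2: [1, 3, 2]
  After s2: [1, 2, 3]
  After s1: [2, 1, 3]
  After s1: [1, 2, 3]
  After s1: [2, 1, 3]
  After s2: [2, 3, 1]
Final permutation: [2, 3, 1]

[2, 3, 1]


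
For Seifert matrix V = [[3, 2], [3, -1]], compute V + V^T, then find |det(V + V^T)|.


Step 1: Form V + V^T where V = [[3, 2], [3, -1]]
  V^T = [[3, 3], [2, -1]]
  V + V^T = [[6, 5], [5, -2]]
Step 2: det(V + V^T) = 6*(-2) - 5*5
  = -12 - 25 = -37
Step 3: Knot determinant = |det(V + V^T)| = |-37| = 37

37


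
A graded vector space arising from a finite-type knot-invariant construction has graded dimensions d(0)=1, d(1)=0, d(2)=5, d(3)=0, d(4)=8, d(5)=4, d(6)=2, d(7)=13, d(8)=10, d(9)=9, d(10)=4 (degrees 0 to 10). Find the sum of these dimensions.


Total dimension = d(0) + d(1) + ... + d(10)
= 1 + 0 + 5 + 0 + 8 + 4 + 2 + 13 + 10 + 9 + 4
= 56

56


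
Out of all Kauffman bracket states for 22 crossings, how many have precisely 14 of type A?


We choose which 14 of 22 crossings get A-smoothings.
C(22, 14) = 22! / (14! * 8!)
= 319770

319770


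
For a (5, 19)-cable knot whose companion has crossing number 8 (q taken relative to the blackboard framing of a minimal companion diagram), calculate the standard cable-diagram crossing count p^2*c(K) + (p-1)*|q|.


Step 1: Each of the c(K) crossings of the companion diagram becomes p*p = p^2 crossings among the p parallel strands, and each of the |q| twists s_1 s_2 ... s_(p-1) adds (p-1) crossings.
  Crossings = p^2 * c(K) + (p-1)*|q|
Step 2: = 5^2 * 8 + (5-1)*19
Step 3: = 25*8 + 4*19
Step 4: = 200 + 76 = 276

276


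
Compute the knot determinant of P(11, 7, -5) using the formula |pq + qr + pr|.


Step 1: Compute pq + qr + pr.
pq = 11*7 = 77
qr = 7*(-5) = -35
pr = 11*(-5) = -55
pq + qr + pr = 77 + (-35) + (-55) = -13
Step 2: Take absolute value.
det(P(11,7,-5)) = |-13| = 13

13


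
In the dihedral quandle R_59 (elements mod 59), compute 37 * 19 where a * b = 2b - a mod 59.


37 * 19 = 2*19 - 37 mod 59
= 38 - 37 mod 59
= 1 mod 59 = 1

1


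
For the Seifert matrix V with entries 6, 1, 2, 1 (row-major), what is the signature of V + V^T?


Step 1: V + V^T = [[12, 3], [3, 2]]
Step 2: trace = 14, det = 15
Step 3: Discriminant = 14^2 - 4*15 = 136
Step 4: Eigenvalues: 12.831, 1.16905
Step 5: Signature = (# positive eigenvalues) - (# negative eigenvalues) = 2

2


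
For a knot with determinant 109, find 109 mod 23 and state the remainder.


Step 1: A knot is p-colorable if and only if p divides its determinant.
Step 2: Compute 109 mod 23.
109 = 4 * 23 + 17
Step 3: 109 mod 23 = 17
Step 4: The knot is 23-colorable: no

17


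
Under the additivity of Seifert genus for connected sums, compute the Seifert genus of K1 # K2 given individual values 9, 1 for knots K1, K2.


The Seifert genus is additive under connected sum.
Seifert genus(K1 # K2) = (9) + (1)
= 10

10


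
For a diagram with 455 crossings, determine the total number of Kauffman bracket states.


Each crossing contributes 2 choices (A-smoothing or B-smoothing).
Total states = 2^455 = 93035356709837681990313447409664580397266094167976711716030745495121828878514934185752454491361736391777602765602070775492429008462675968

93035356709837681990313447409664580397266094167976711716030745495121828878514934185752454491361736391777602765602070775492429008462675968


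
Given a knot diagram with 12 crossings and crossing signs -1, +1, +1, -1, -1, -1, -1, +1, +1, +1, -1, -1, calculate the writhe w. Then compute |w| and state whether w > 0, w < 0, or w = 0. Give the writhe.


Step 1: Count positive crossings (+1).
Positive crossings: 5
Step 2: Count negative crossings (-1).
Negative crossings: 7
Step 3: Writhe = (positive) - (negative)
w = 5 - 7 = -2
Step 4: |w| = 2, and w is negative

-2


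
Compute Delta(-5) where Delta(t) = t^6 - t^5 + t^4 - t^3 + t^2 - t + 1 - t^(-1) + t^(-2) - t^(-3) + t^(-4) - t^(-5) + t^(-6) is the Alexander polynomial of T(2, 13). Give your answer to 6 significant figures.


Substituting t = -5 into Delta(t) = t^6 - t^5 + t^4 - t^3 + t^2 - t + 1 - t^(-1) + t^(-2) - t^(-3) + t^(-4) - t^(-5) + t^(-6):
Term values: (15625) + (3125) + (625) + (125) + (25) + (5) + (1) + (0.2) + (0.04) + (0.008) + (0.0016) + (0.00032) + (6.4e-05)
Sum = 19531.24998
Rounded to 6 significant figures: 19531.2

19531.2


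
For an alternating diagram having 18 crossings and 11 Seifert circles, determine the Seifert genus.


For alternating knots, g = (c - s + 1)/2.
= (18 - 11 + 1)/2
= 8/2 = 4

4


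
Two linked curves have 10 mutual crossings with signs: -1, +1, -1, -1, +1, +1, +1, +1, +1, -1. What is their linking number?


Step 1: Count positive crossings: 6
Step 2: Count negative crossings: 4
Step 3: Sum of signs = 6 - 4 = 2
Step 4: Linking number = sum/2 = 2/2 = 1

1


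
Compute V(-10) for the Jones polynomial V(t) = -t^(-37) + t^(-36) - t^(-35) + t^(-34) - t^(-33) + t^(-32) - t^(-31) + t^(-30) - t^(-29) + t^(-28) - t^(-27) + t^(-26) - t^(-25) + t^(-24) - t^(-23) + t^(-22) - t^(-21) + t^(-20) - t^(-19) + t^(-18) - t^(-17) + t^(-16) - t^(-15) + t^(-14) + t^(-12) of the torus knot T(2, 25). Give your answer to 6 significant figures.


Substituting t = -10 into V(t) = -t^(-37) + t^(-36) - t^(-35) + t^(-34) - t^(-33) + t^(-32) - t^(-31) + t^(-30) - t^(-29) + t^(-28) - t^(-27) + t^(-26) - t^(-25) + t^(-24) - t^(-23) + t^(-22) - t^(-21) + t^(-20) - t^(-19) + t^(-18) - t^(-17) + t^(-16) - t^(-15) + t^(-14) + t^(-12):
  (-)t^(-37) = 1e-37
  (+)t^(-36) = 1e-36
  (-)t^(-35) = 1e-35
  (+)t^(-34) = 1e-34
  (-)t^(-33) = 1e-33
  (+)t^(-32) = 1e-32
  (-)t^(-31) = 1e-31
  (+)t^(-30) = 1e-30
  (-)t^(-29) = 1e-29
  (+)t^(-28) = 1e-28
  (-)t^(-27) = 1e-27
  (+)t^(-26) = 1e-26
  (-)t^(-25) = 1e-25
  (+)t^(-24) = 1e-24
  (-)t^(-23) = 1e-23
  (+)t^(-22) = 1e-22
  (-)t^(-21) = 1e-21
  (+)t^(-20) = 1e-20
  (-)t^(-19) = 1e-19
  (+)t^(-18) = 1e-18
  (-)t^(-17) = 1e-17
  (+)t^(-16) = 1e-16
  (-)t^(-15) = 1e-15
  (+)t^(-14) = 1e-14
  (+)t^(-12) = 1e-12
Sum = (1e-37) + (1e-36) + (1e-35) + (1e-34) + (1e-33) + (1e-32) + (1e-31) + (1e-30) + (1e-29) + (1e-28) + (1e-27) + (1e-26) + (1e-25) + (1e-24) + (1e-23) + (1e-22) + (1e-21) + (1e-20) + (1e-19) + (1e-18) + (1e-17) + (1e-16) + (1e-15) + (1e-14) + (1e-12)
= 1.011111111e-12
Rounded to 6 significant figures: 1.01111e-12

1.01111e-12


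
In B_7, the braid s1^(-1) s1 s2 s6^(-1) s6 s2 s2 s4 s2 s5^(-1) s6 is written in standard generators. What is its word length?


The word length counts the number of generators (including inverses).
Listing each generator: s1^(-1), s1, s2, s6^(-1), s6, s2, s2, s4, s2, s5^(-1), s6
There are 11 generators in this braid word.

11


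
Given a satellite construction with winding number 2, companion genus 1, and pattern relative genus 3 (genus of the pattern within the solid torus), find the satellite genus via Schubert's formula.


Schubert: g(satellite) = g_rel(pattern) + |winding| * g(companion),
where g_rel(pattern) is the genus of the pattern relative to the solid torus.
= 3 + 2 * 1
= 3 + 2 = 5

5


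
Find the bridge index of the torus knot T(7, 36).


The bridge number of T(p,q) is min(p,q).
min(7, 36) = 7

7


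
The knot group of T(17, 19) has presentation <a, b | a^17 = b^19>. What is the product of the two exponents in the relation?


The relation is a^17 = b^19.
Product of exponents = 17 * 19
= 323

323


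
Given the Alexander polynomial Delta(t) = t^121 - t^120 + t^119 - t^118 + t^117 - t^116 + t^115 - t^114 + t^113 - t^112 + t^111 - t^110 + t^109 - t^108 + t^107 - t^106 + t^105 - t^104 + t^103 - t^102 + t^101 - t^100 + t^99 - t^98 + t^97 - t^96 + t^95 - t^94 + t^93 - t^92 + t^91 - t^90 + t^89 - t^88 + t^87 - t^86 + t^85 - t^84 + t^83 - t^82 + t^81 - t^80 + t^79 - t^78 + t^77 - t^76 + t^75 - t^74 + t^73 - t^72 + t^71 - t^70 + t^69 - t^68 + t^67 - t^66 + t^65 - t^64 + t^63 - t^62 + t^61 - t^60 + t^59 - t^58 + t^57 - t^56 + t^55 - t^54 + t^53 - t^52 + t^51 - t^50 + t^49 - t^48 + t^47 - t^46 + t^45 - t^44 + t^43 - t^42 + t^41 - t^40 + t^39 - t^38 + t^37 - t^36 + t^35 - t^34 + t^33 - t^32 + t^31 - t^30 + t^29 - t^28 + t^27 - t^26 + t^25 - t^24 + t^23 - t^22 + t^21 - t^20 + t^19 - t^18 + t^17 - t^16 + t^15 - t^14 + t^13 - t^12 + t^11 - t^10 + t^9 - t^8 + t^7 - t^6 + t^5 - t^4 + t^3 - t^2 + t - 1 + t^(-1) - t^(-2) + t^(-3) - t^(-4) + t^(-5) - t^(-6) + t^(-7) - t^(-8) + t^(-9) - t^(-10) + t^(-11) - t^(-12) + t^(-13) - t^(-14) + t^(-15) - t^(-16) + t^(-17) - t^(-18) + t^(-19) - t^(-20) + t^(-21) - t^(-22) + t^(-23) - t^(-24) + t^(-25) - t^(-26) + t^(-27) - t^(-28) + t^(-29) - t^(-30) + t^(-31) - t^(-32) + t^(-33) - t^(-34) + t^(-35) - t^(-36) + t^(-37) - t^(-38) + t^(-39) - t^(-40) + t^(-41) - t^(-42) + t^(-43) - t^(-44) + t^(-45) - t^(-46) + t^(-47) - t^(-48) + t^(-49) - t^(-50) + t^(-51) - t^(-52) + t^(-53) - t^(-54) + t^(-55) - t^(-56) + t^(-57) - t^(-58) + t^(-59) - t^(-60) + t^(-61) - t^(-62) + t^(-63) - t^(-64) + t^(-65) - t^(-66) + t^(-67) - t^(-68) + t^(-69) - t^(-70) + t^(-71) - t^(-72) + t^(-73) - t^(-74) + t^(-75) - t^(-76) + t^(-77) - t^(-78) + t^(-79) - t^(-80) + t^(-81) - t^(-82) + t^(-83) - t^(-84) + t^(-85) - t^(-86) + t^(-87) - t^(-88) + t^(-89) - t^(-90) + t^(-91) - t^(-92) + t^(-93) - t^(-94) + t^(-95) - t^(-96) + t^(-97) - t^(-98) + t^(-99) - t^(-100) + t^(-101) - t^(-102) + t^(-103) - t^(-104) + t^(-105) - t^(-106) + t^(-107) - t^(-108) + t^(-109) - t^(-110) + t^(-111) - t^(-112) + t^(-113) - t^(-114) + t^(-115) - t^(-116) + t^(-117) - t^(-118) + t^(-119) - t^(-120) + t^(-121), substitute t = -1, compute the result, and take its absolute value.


Step 1: The polynomial has 243 terms with alternating signs, exponents from 121 down to -121.
Step 2: Substitute t = -1. The i-th term has coefficient (-1)^i and exponent (m-i),
  so its value is (-1)^i * (-1)^(m-i) = (-1)^m = -1 for every i.
Step 3: All 243 terms equal -1, so Delta(-1) = 243 * (-1) = -243
Step 4: |Delta(-1)| = 243

243


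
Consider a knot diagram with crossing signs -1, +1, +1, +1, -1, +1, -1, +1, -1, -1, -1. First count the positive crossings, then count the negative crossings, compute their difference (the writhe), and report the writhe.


Step 1: Count positive crossings (+1).
Positive crossings: 5
Step 2: Count negative crossings (-1).
Negative crossings: 6
Step 3: Writhe = (positive) - (negative)
w = 5 - 6 = -1
Step 4: |w| = 1, and w is negative

-1


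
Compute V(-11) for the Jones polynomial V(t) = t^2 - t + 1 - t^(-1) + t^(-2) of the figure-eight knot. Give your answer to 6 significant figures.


Substituting t = -11 into V(t) = t^2 - t + 1 - t^(-1) + t^(-2):
  (+)t^(2) = 121
  (-)t^(1) = 11
  (+)t^(0) = 1
  (-)t^(-1) = 0.0909091
  (+)t^(-2) = 0.00826446
Sum = (121) + (11) + (1) + (0.0909091) + (0.00826446)
= 133.0991736
Rounded to 6 significant figures: 133.099

133.099


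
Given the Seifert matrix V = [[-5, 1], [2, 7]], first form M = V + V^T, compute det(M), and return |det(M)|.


Step 1: Form V + V^T where V = [[-5, 1], [2, 7]]
  V^T = [[-5, 2], [1, 7]]
  V + V^T = [[-10, 3], [3, 14]]
Step 2: det(V + V^T) = (-10)*14 - 3*3
  = -140 - 9 = -149
Step 3: Knot determinant = |det(V + V^T)| = |-149| = 149

149


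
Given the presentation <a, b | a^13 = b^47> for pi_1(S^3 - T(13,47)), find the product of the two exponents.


The relation is a^13 = b^47.
Product of exponents = 13 * 47
= 611

611


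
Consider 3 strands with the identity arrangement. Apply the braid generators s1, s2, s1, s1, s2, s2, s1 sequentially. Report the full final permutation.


Starting with identity [1, 2, 3].
Apply generators in sequence:
  After s1: [2, 1, 3]
  After s2: [2, 3, 1]
  After s1: [3, 2, 1]
  After s1: [2, 3, 1]
  After s2: [2, 1, 3]
  After s2: [2, 3, 1]
  After s1: [3, 2, 1]
Final permutation: [3, 2, 1]

[3, 2, 1]


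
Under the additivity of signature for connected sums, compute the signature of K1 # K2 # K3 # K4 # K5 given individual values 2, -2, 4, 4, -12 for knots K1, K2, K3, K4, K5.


The signature is additive under connected sum.
signature(K1 # K2 # K3 # K4 # K5) = (2) + (-2) + (4) + (4) + (-12)
= -4

-4


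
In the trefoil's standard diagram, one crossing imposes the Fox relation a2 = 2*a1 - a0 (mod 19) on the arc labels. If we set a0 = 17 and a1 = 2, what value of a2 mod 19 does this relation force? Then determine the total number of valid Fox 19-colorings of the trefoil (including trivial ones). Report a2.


Step 1: Apply the given crossing relation 2*a1 - a0 - a2 = 0 (mod 19).
  a2 = 2*a1 - a0 mod 19
  a2 = 2*2 - 17 mod 19
  a2 = 4 - 17 mod 19
  a2 = -13 mod 19 = 6
Step 2: The trefoil has determinant 3.
  Number of Fox p-colorings (p prime) is p^2 if p = 3, else p.
  Since 19 does not divide 3, only trivial (constant) colorings exist.
  (So the trial a0 = 17, a1 = 2 with a0 != a1 does NOT extend to a valid coloring of the whole trefoil: the other two crossing relations require 3*(a1 - a0) = 0 (mod 19), which fails.)
  Total colorings = 19
Step 3: a2 = 6, total Fox 19-colorings = 19

6


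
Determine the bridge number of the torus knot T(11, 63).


The bridge number of T(p,q) is min(p,q).
min(11, 63) = 11

11


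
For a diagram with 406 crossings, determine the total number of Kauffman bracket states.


Each crossing contributes 2 choices (A-smoothing or B-smoothing).
Total states = 2^406 = 165263992197562149737978827008192759957101170741070304821162198818601447809077836456297302609928821211897803006255839576064

165263992197562149737978827008192759957101170741070304821162198818601447809077836456297302609928821211897803006255839576064


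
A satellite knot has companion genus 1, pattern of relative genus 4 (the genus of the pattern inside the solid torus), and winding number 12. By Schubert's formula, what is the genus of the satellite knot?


Schubert: g(satellite) = g_rel(pattern) + |winding| * g(companion),
where g_rel(pattern) is the genus of the pattern relative to the solid torus.
= 4 + 12 * 1
= 4 + 12 = 16

16


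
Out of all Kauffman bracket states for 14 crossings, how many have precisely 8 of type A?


We choose which 8 of 14 crossings get A-smoothings.
C(14, 8) = 14! / (8! * 6!)
= 3003

3003


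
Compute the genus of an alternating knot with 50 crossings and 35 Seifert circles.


For alternating knots, g = (c - s + 1)/2.
= (50 - 35 + 1)/2
= 16/2 = 8

8


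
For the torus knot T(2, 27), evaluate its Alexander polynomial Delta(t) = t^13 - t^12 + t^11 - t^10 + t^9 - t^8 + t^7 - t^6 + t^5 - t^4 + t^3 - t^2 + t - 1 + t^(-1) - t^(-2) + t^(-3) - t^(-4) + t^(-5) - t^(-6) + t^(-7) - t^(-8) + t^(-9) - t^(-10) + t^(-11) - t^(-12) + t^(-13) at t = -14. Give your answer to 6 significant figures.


Substituting t = -14 into Delta(t) = t^13 - t^12 + t^11 - t^10 + t^9 - t^8 + t^7 - t^6 + t^5 - t^4 + t^3 - t^2 + t - 1 + t^(-1) - t^(-2) + t^(-3) - t^(-4) + t^(-5) - t^(-6) + t^(-7) - t^(-8) + t^(-9) - t^(-10) + t^(-11) - t^(-12) + t^(-13):
Term values: (-793714773254144) + (-56693912375296) + (-4049565169664) + (-289254654976) + (-20661046784) + (-1475789056) + (-105413504) + (-7529536) + (-537824) + (-38416) + (-2744) + (-196) + (-14) + (-1) + (-0.0714286) + (-0.00510204) + (-0.000364431) + (-2.60308e-05) + (-1.85934e-06) + (-1.3281e-07) + (-9.48645e-09) + (-6.77604e-10) + (-4.84003e-11) + (-3.45716e-12) + (-2.4694e-13) + (-1.76386e-14) + (-1.2599e-15)
Sum = -8.547697558e+14
Rounded to 6 significant figures: -8.5477e+14

-8.5477e+14


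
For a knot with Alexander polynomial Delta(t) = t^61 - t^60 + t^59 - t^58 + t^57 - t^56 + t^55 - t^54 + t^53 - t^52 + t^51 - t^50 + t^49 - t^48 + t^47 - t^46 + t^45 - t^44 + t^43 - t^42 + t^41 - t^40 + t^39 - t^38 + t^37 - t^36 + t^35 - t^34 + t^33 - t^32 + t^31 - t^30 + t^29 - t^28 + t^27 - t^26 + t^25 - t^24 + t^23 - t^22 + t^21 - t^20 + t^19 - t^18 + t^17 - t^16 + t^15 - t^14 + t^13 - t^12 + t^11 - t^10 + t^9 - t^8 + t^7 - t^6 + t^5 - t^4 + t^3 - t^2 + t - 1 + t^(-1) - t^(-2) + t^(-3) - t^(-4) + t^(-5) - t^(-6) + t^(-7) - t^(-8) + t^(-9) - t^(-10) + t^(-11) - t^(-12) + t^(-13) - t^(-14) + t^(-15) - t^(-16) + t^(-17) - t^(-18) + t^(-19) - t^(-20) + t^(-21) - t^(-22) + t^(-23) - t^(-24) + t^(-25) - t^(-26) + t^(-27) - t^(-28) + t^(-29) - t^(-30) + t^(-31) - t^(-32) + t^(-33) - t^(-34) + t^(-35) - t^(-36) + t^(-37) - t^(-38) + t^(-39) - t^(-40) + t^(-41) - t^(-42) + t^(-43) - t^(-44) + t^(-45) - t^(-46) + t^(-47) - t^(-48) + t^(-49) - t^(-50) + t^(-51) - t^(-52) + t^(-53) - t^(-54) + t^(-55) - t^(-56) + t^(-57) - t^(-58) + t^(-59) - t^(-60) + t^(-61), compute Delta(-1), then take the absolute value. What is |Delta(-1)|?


Step 1: The polynomial has 123 terms with alternating signs, exponents from 61 down to -61.
Step 2: Substitute t = -1. The i-th term has coefficient (-1)^i and exponent (m-i),
  so its value is (-1)^i * (-1)^(m-i) = (-1)^m = -1 for every i.
Step 3: All 123 terms equal -1, so Delta(-1) = 123 * (-1) = -123
Step 4: |Delta(-1)| = 123

123


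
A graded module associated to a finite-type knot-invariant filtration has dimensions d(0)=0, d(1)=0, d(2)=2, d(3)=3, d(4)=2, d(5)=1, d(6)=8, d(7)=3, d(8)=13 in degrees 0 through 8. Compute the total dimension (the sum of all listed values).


Total dimension = d(0) + d(1) + ... + d(8)
= 0 + 0 + 2 + 3 + 2 + 1 + 8 + 3 + 13
= 32

32


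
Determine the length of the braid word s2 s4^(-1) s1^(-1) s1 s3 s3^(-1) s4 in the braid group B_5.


The word length counts the number of generators (including inverses).
Listing each generator: s2, s4^(-1), s1^(-1), s1, s3, s3^(-1), s4
There are 7 generators in this braid word.

7


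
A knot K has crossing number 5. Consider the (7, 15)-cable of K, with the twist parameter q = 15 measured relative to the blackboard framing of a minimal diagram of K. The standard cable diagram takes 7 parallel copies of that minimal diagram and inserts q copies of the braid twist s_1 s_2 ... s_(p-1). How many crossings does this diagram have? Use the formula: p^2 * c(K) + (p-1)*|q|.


Step 1: Each of the c(K) crossings of the companion diagram becomes p*p = p^2 crossings among the p parallel strands, and each of the |q| twists s_1 s_2 ... s_(p-1) adds (p-1) crossings.
  Crossings = p^2 * c(K) + (p-1)*|q|
Step 2: = 7^2 * 5 + (7-1)*15
Step 3: = 49*5 + 6*15
Step 4: = 245 + 90 = 335

335


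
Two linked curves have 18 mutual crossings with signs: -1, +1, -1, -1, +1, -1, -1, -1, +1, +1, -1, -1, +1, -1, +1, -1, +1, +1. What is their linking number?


Step 1: Count positive crossings: 8
Step 2: Count negative crossings: 10
Step 3: Sum of signs = 8 - 10 = -2
Step 4: Linking number = sum/2 = -2/2 = -1

-1


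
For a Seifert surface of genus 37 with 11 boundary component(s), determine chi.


chi = 2 - 2g - b
= 2 - 2*37 - 11
= 2 - 74 - 11 = -83

-83


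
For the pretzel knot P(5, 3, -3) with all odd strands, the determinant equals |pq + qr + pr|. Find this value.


Step 1: Compute pq + qr + pr.
pq = 5*3 = 15
qr = 3*(-3) = -9
pr = 5*(-3) = -15
pq + qr + pr = 15 + (-9) + (-15) = -9
Step 2: Take absolute value.
det(P(5,3,-3)) = |-9| = 9

9


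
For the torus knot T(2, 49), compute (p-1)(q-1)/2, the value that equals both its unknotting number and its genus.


For a torus knot T(p,q), both the unknotting number and genus equal (p-1)(q-1)/2.
= (2-1)(49-1)/2
= 1*48/2
= 48/2 = 24

24


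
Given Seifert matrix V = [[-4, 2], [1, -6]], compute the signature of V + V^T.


Step 1: V + V^T = [[-8, 3], [3, -12]]
Step 2: trace = -20, det = 87
Step 3: Discriminant = (-20)^2 - 4*87 = 52
Step 4: Eigenvalues: -6.39445, -13.6056
Step 5: Signature = (# positive eigenvalues) - (# negative eigenvalues) = -2

-2


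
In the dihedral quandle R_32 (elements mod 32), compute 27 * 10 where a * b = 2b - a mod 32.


27 * 10 = 2*10 - 27 mod 32
= 20 - 27 mod 32
= -7 mod 32 = 25

25


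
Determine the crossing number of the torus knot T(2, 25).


For a torus knot T(p, q) with gcd(p,q)=1,
the crossing number is min(p*(q-1), q*(p-1)).
p*(q-1) = 2*24 = 48
q*(p-1) = 25*1 = 25
min(48, 25) = 25

25


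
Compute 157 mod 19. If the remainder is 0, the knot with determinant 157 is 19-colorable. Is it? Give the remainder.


Step 1: A knot is p-colorable if and only if p divides its determinant.
Step 2: Compute 157 mod 19.
157 = 8 * 19 + 5
Step 3: 157 mod 19 = 5
Step 4: The knot is 19-colorable: no

5


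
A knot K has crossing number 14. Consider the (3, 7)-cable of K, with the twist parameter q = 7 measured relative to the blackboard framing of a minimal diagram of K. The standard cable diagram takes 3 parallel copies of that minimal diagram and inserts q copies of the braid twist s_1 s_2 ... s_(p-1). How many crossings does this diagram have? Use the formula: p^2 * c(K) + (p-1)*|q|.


Step 1: Each of the c(K) crossings of the companion diagram becomes p*p = p^2 crossings among the p parallel strands, and each of the |q| twists s_1 s_2 ... s_(p-1) adds (p-1) crossings.
  Crossings = p^2 * c(K) + (p-1)*|q|
Step 2: = 3^2 * 14 + (3-1)*7
Step 3: = 9*14 + 2*7
Step 4: = 126 + 14 = 140

140


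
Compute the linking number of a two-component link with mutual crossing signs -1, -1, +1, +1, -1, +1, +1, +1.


Step 1: Count positive crossings: 5
Step 2: Count negative crossings: 3
Step 3: Sum of signs = 5 - 3 = 2
Step 4: Linking number = sum/2 = 2/2 = 1

1


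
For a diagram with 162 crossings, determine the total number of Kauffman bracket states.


Each crossing contributes 2 choices (A-smoothing or B-smoothing).
Total states = 2^162 = 5846006549323611672814739330865132078623730171904

5846006549323611672814739330865132078623730171904


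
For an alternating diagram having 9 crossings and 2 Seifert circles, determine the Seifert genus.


For alternating knots, g = (c - s + 1)/2.
= (9 - 2 + 1)/2
= 8/2 = 4

4


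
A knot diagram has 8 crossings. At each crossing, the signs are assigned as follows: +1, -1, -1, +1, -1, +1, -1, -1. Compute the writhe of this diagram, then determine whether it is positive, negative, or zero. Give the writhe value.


Step 1: Count positive crossings (+1).
Positive crossings: 3
Step 2: Count negative crossings (-1).
Negative crossings: 5
Step 3: Writhe = (positive) - (negative)
w = 3 - 5 = -2
Step 4: |w| = 2, and w is negative

-2


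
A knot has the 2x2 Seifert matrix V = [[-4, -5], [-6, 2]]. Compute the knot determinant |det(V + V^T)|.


Step 1: Form V + V^T where V = [[-4, -5], [-6, 2]]
  V^T = [[-4, -6], [-5, 2]]
  V + V^T = [[-8, -11], [-11, 4]]
Step 2: det(V + V^T) = (-8)*4 - (-11)*(-11)
  = -32 - 121 = -153
Step 3: Knot determinant = |det(V + V^T)| = |-153| = 153

153


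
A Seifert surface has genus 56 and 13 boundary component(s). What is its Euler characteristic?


chi = 2 - 2g - b
= 2 - 2*56 - 13
= 2 - 112 - 13 = -123

-123


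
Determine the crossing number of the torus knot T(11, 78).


For a torus knot T(p, q) with gcd(p,q)=1,
the crossing number is min(p*(q-1), q*(p-1)).
p*(q-1) = 11*77 = 847
q*(p-1) = 78*10 = 780
min(847, 780) = 780

780


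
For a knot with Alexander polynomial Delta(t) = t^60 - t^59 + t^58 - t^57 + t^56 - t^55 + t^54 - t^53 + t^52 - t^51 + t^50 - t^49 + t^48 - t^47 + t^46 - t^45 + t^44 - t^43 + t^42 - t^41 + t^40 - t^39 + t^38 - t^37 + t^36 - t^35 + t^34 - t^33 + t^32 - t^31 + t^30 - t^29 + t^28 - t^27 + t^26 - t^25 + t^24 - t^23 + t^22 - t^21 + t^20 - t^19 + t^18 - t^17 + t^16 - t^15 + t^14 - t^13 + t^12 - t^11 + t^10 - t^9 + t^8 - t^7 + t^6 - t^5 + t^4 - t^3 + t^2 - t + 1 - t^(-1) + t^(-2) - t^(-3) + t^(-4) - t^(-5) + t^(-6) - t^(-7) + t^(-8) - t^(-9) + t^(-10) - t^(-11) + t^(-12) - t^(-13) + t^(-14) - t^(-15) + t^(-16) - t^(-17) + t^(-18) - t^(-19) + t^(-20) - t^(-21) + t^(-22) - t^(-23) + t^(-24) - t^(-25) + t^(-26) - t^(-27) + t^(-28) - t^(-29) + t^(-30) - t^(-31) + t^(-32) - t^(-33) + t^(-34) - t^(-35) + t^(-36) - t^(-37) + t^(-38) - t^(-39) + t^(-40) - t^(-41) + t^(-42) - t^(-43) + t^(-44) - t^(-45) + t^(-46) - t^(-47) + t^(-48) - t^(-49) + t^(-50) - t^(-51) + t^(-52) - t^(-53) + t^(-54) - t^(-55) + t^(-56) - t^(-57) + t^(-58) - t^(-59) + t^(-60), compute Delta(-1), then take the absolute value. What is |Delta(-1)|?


Step 1: The polynomial has 121 terms with alternating signs, exponents from 60 down to -60.
Step 2: Substitute t = -1. The i-th term has coefficient (-1)^i and exponent (m-i),
  so its value is (-1)^i * (-1)^(m-i) = (-1)^m = 1 for every i.
Step 3: All 121 terms equal 1, so Delta(-1) = 121 * (1) = 121
Step 4: |Delta(-1)| = 121

121


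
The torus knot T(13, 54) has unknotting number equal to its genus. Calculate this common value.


For a torus knot T(p,q), both the unknotting number and genus equal (p-1)(q-1)/2.
= (13-1)(54-1)/2
= 12*53/2
= 636/2 = 318

318


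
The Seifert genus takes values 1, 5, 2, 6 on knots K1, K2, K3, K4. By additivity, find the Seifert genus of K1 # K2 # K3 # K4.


The Seifert genus is additive under connected sum.
Seifert genus(K1 # K2 # K3 # K4) = (1) + (5) + (2) + (6)
= 14

14


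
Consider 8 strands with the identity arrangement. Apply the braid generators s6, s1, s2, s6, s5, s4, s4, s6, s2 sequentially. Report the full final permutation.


Starting with identity [1, 2, 3, 4, 5, 6, 7, 8].
Apply generators in sequence:
  After s6: [1, 2, 3, 4, 5, 7, 6, 8]
  After s1: [2, 1, 3, 4, 5, 7, 6, 8]
  After s2: [2, 3, 1, 4, 5, 7, 6, 8]
  After s6: [2, 3, 1, 4, 5, 6, 7, 8]
  After s5: [2, 3, 1, 4, 6, 5, 7, 8]
  After s4: [2, 3, 1, 6, 4, 5, 7, 8]
  After s4: [2, 3, 1, 4, 6, 5, 7, 8]
  After s6: [2, 3, 1, 4, 6, 7, 5, 8]
  After s2: [2, 1, 3, 4, 6, 7, 5, 8]
Final permutation: [2, 1, 3, 4, 6, 7, 5, 8]

[2, 1, 3, 4, 6, 7, 5, 8]


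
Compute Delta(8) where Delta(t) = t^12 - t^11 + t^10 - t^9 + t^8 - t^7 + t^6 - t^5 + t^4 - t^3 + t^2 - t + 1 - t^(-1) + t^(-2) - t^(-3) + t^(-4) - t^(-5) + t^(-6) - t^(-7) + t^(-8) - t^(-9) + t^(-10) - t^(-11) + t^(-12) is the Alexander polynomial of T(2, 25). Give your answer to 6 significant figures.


Substituting t = 8 into Delta(t) = t^12 - t^11 + t^10 - t^9 + t^8 - t^7 + t^6 - t^5 + t^4 - t^3 + t^2 - t + 1 - t^(-1) + t^(-2) - t^(-3) + t^(-4) - t^(-5) + t^(-6) - t^(-7) + t^(-8) - t^(-9) + t^(-10) - t^(-11) + t^(-12):
Term values: (68719476736) + (-8589934592) + (1073741824) + (-134217728) + (16777216) + (-2097152) + (262144) + (-32768) + (4096) + (-512) + (64) + (-8) + (1) + (-0.125) + (0.015625) + (-0.00195312) + (0.000244141) + (-3.05176e-05) + (3.8147e-06) + (-4.76837e-07) + (5.96046e-08) + (-7.45058e-09) + (9.31323e-10) + (-1.16415e-10) + (1.45519e-11)
Sum = 6.108397932e+10
Rounded to 6 significant figures: 6.1084e+10

6.1084e+10
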